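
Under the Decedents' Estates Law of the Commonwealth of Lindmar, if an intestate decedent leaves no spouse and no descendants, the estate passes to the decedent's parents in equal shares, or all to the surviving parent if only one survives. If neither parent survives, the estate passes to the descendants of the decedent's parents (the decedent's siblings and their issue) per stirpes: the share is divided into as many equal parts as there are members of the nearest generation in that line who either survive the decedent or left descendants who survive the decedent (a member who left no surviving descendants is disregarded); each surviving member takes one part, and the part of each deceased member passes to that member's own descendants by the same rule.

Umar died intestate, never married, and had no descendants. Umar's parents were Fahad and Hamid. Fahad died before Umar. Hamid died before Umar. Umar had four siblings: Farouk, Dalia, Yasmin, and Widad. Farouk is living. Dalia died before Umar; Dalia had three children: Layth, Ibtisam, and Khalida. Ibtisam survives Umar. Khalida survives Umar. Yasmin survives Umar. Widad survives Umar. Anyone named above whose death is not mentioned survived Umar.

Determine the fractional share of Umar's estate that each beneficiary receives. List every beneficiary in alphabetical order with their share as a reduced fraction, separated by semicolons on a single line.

Neither parent survives and there are no descendants, so the estate passes to Umar's siblings and their issue per stirpes.
The estate is divided into 4 equal shares of 1/4 among Farouk, Dalia, Yasmin, Widad.
Farouk is living and takes 1/4.
Dalia predeceased; the 1/4 allotted to Dalia's branch passes to Dalia's issue by representation.
The 1/4 is divided into 3 equal shares of 1/12 among Layth, Ibtisam, Khalida.
Layth is living and takes 1/12.
Ibtisam is living and takes 1/12.
Khalida is living and takes 1/12.
Yasmin is living and takes 1/4.
Widad is living and takes 1/4.

Farouk 1/4; Ibtisam 1/12; Khalida 1/12; Layth 1/12; Widad 1/4; Yasmin 1/4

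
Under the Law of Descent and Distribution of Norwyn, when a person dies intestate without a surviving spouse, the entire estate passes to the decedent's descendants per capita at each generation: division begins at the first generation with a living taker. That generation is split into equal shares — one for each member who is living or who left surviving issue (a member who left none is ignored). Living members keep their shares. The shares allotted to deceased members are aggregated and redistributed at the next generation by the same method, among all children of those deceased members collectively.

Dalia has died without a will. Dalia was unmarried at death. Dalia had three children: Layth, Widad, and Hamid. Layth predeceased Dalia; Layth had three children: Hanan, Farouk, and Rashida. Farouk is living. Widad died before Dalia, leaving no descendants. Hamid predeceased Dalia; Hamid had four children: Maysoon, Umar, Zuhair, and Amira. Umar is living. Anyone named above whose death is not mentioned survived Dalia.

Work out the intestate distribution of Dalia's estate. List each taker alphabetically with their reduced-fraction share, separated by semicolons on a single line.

There is no surviving spouse, so the entire estate passes to Dalia's descendants per capita at each generation.
No one at generation 1 (Layth, Hamid) is living; moving to the next generation.
At generation 2 (Hanan, Farouk, Rashida, Maysoon, Umar, Zuhair, Amira) there are 7 shares of (1)/7 = 1/7 each.
Living: Hanan, Farouk, Rashida, Maysoon, Umar, Zuhair, and Amira — each takes 1/7.

Amira 1/7; Farouk 1/7; Hanan 1/7; Maysoon 1/7; Rashida 1/7; Umar 1/7; Zuhair 1/7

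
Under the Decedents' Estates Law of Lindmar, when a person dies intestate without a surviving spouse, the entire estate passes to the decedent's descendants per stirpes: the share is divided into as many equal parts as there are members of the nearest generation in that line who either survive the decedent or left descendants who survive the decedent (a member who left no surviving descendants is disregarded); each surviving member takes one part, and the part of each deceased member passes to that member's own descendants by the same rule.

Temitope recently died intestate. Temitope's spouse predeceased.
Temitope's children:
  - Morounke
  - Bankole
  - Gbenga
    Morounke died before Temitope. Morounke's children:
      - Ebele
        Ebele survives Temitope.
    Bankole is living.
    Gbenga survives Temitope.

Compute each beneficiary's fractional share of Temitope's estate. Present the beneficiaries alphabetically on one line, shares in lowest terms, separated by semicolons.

Bankole 1/3; Ebele 1/3; Gbenga 1/3

There is no surviving spouse, so the entire estate passes to Temitope's descendants per stirpes.
The estate is divided into 3 equal shares of 1/3 among Morounke, Bankole, Gbenga.
Morounke predeceased; the 1/3 allotted to Morounke's branch passes to Morounke's issue by representation.
Ebele is the sole taker at this level and receives the full 1/3.
Bankole is living and takes 1/3.
Gbenga is living and takes 1/3.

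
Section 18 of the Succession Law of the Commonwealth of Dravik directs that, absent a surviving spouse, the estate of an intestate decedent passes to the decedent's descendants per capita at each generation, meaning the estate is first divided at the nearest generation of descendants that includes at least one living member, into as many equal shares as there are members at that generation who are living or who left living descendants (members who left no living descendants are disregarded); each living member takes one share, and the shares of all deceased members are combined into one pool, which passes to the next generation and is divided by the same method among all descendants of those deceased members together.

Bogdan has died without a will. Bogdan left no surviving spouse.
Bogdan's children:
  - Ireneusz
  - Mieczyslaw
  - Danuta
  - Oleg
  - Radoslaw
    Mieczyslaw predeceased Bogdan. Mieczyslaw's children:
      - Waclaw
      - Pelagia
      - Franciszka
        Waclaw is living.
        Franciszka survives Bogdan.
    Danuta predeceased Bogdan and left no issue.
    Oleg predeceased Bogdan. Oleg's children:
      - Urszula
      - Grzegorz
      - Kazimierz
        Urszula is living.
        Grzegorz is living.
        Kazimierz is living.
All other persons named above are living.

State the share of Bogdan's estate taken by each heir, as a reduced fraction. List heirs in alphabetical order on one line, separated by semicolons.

Franciszka 1/12; Grzegorz 1/12; Ireneusz 1/4; Kazimierz 1/12; Pelagia 1/12; Radoslaw 1/4; Urszula 1/12; Waclaw 1/12

There is no surviving spouse, so the entire estate passes to Bogdan's descendants per capita at each generation.
At generation 1 (Ireneusz, Mieczyslaw, Oleg, Radoslaw) there are 4 shares of (1)/4 = 1/4 each.
Living: Ireneusz and Radoslaw — each takes 1/4.
Deceased: Mieczyslaw and Oleg. Their combined 1/2 is pooled and carried to generation 2.
At generation 2 (Waclaw, Pelagia, Franciszka, Urszula, Grzegorz, Kazimierz) there are 6 shares of (1/2)/6 = 1/12 each.
Living: Waclaw, Pelagia, Franciszka, Urszula, Grzegorz, and Kazimierz — each takes 1/12.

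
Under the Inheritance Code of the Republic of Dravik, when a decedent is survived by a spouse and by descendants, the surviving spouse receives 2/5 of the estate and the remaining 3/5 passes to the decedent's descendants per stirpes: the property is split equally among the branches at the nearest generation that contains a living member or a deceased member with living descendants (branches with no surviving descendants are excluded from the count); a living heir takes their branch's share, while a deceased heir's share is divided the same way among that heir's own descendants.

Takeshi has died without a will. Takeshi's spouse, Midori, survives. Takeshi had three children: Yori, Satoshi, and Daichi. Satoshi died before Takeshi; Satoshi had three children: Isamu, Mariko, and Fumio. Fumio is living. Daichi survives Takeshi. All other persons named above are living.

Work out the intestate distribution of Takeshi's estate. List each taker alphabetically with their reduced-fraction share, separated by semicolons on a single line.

Midori, as surviving spouse, takes 2/5.
The remaining 3/5 passes to Takeshi's descendants per stirpes.
The 3/5 is divided into 3 equal shares of 1/5 among Yori, Satoshi, Daichi.
Yori is living and takes 1/5.
Satoshi predeceased; the 1/5 allotted to Satoshi's branch passes to Satoshi's issue by representation.
The 1/5 is divided into 3 equal shares of 1/15 among Isamu, Mariko, Fumio.
Isamu is living and takes 1/15.
Mariko is living and takes 1/15.
Fumio is living and takes 1/15.
Daichi is living and takes 1/5.

Daichi 1/5; Fumio 1/15; Isamu 1/15; Mariko 1/15; Midori 2/5; Yori 1/5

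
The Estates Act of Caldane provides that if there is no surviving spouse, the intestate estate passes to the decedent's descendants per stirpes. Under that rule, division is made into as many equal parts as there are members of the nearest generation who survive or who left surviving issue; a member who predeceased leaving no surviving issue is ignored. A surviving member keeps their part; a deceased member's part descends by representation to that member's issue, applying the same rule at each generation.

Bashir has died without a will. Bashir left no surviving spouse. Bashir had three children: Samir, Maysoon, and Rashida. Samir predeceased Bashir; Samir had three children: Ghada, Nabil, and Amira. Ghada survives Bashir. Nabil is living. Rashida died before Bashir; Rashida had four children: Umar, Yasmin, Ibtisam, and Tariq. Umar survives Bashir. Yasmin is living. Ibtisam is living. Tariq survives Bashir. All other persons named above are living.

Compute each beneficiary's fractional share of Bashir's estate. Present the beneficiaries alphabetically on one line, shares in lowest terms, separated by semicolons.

There is no surviving spouse, so the entire estate passes to Bashir's descendants per stirpes.
The estate is divided into 3 equal shares of 1/3 among Samir, Maysoon, Rashida.
Samir predeceased; the 1/3 allotted to Samir's branch passes to Samir's issue by representation.
The 1/3 is divided into 3 equal shares of 1/9 among Ghada, Nabil, Amira.
Ghada is living and takes 1/9.
Nabil is living and takes 1/9.
Amira is living and takes 1/9.
Maysoon is living and takes 1/3.
Rashida predeceased; the 1/3 allotted to Rashida's branch passes to Rashida's issue by representation.
The 1/3 is divided into 4 equal shares of 1/12 among Umar, Yasmin, Ibtisam, Tariq.
Umar is living and takes 1/12.
Yasmin is living and takes 1/12.
Ibtisam is living and takes 1/12.
Tariq is living and takes 1/12.

Amira 1/9; Ghada 1/9; Ibtisam 1/12; Maysoon 1/3; Nabil 1/9; Tariq 1/12; Umar 1/12; Yasmin 1/12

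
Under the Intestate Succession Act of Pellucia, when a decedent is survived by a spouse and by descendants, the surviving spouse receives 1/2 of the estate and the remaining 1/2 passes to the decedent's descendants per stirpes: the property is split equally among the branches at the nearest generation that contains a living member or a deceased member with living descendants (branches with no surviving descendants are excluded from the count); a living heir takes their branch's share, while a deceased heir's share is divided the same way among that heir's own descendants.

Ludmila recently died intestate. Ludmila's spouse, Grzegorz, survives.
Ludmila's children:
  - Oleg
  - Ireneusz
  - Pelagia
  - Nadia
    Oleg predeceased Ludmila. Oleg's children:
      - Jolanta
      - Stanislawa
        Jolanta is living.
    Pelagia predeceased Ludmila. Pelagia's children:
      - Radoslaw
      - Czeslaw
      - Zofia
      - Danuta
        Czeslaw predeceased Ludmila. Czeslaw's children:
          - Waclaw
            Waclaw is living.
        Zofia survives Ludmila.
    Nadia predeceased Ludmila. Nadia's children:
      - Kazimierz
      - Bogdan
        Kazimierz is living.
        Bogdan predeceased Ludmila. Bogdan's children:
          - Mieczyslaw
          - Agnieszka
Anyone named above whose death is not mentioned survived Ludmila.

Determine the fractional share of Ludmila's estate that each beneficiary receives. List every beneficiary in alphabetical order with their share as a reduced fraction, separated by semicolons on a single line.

Grzegorz, as surviving spouse, takes 1/2.
The remaining 1/2 passes to Ludmila's descendants per stirpes.
The 1/2 is divided into 4 equal shares of 1/8 among Oleg, Ireneusz, Pelagia, Nadia.
Oleg predeceased; the 1/8 allotted to Oleg's branch passes to Oleg's issue by representation.
The 1/8 is divided into 2 equal shares of 1/16 among Jolanta, Stanislawa.
Jolanta is living and takes 1/16.
Stanislawa is living and takes 1/16.
Ireneusz is living and takes 1/8.
Pelagia predeceased; the 1/8 allotted to Pelagia's branch passes to Pelagia's issue by representation.
The 1/8 is divided into 4 equal shares of 1/32 among Radoslaw, Czeslaw, Zofia, Danuta.
Radoslaw is living and takes 1/32.
Czeslaw predeceased; the 1/32 allotted to Czeslaw's branch passes to Czeslaw's issue by representation.
Waclaw is the sole taker at this level and receives the full 1/32.
Zofia is living and takes 1/32.
Danuta is living and takes 1/32.
Nadia predeceased; the 1/8 allotted to Nadia's branch passes to Nadia's issue by representation.
The 1/8 is divided into 2 equal shares of 1/16 among Kazimierz, Bogdan.
Kazimierz is living and takes 1/16.
Bogdan predeceased; the 1/16 allotted to Bogdan's branch passes to Bogdan's issue by representation.
The 1/16 is divided into 2 equal shares of 1/32 among Mieczyslaw, Agnieszka.
Mieczyslaw is living and takes 1/32.
Agnieszka is living and takes 1/32.

Agnieszka 1/32; Danuta 1/32; Grzegorz 1/2; Ireneusz 1/8; Jolanta 1/16; Kazimierz 1/16; Mieczyslaw 1/32; Radoslaw 1/32; Stanislawa 1/16; Waclaw 1/32; Zofia 1/32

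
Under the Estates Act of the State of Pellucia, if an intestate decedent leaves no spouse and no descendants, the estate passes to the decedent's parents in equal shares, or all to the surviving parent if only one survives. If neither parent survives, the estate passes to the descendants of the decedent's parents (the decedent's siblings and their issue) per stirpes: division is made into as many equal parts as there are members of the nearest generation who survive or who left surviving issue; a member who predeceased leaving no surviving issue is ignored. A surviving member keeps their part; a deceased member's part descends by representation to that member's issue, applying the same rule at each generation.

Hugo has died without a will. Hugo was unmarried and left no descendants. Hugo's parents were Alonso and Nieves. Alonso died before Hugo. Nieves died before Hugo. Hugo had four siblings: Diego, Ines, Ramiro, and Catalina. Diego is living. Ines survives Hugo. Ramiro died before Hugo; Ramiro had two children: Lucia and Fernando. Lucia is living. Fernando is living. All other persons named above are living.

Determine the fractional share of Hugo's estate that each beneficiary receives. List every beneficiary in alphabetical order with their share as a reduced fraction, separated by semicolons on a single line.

Neither parent survives and there are no descendants, so the estate passes to Hugo's siblings and their issue per stirpes.
The estate is divided into 4 equal shares of 1/4 among Diego, Ines, Ramiro, Catalina.
Diego is living and takes 1/4.
Ines is living and takes 1/4.
Ramiro predeceased; the 1/4 allotted to Ramiro's branch passes to Ramiro's issue by representation.
The 1/4 is divided into 2 equal shares of 1/8 among Lucia, Fernando.
Lucia is living and takes 1/8.
Fernando is living and takes 1/8.
Catalina is living and takes 1/4.

Catalina 1/4; Diego 1/4; Fernando 1/8; Ines 1/4; Lucia 1/8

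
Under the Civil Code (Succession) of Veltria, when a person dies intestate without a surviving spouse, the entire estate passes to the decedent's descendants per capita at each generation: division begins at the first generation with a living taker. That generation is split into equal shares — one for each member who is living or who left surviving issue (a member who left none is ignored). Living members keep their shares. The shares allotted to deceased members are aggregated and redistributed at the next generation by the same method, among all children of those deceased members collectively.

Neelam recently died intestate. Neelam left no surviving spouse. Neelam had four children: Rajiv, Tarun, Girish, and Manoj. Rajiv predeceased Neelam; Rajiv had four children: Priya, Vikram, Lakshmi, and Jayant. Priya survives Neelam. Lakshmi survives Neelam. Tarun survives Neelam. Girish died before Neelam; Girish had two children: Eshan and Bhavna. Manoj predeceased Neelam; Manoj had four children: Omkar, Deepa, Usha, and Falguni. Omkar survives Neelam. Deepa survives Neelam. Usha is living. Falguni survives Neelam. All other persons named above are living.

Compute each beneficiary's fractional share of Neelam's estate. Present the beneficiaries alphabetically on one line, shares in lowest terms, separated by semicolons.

There is no surviving spouse, so the entire estate passes to Neelam's descendants per capita at each generation.
At generation 1 (Rajiv, Tarun, Girish, Manoj) there are 4 shares of (1)/4 = 1/4 each.
Living: Tarun — each takes 1/4.
Deceased: Rajiv, Girish, and Manoj. Their combined 3/4 is pooled and carried to generation 2.
At generation 2 (Priya, Vikram, Lakshmi, Jayant, Eshan, Bhavna, Omkar, Deepa, Usha, Falguni) there are 10 shares of (3/4)/10 = 3/40 each.
Living: Priya, Vikram, Lakshmi, Jayant, Eshan, Bhavna, Omkar, Deepa, Usha, and Falguni — each takes 3/40.

Bhavna 3/40; Deepa 3/40; Eshan 3/40; Falguni 3/40; Jayant 3/40; Lakshmi 3/40; Omkar 3/40; Priya 3/40; Tarun 1/4; Usha 3/40; Vikram 3/40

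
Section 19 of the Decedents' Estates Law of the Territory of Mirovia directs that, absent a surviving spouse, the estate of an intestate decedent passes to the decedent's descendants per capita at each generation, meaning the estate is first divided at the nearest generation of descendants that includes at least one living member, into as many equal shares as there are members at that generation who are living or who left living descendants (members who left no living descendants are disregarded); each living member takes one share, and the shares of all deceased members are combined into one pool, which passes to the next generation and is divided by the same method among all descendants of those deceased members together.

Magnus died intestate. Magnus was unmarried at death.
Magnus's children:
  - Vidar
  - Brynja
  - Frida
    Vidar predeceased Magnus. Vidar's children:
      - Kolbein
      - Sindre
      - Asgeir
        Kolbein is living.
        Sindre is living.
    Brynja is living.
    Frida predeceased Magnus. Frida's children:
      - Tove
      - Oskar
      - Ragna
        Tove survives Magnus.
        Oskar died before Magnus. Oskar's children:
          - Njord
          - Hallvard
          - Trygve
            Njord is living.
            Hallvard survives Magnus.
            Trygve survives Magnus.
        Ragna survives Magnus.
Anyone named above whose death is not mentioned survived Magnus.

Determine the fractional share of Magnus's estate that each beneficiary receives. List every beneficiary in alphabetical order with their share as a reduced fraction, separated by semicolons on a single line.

There is no surviving spouse, so the entire estate passes to Magnus's descendants per capita at each generation.
At generation 1 (Vidar, Brynja, Frida) there are 3 shares of (1)/3 = 1/3 each.
Living: Brynja — each takes 1/3.
Deceased: Vidar and Frida. Their combined 2/3 is pooled and carried to generation 2.
At generation 2 (Kolbein, Sindre, Asgeir, Tove, Oskar, Ragna) there are 6 shares of (2/3)/6 = 1/9 each.
Living: Kolbein, Sindre, Asgeir, Tove, and Ragna — each takes 1/9.
Deceased: Oskar. That 1/9 share is carried to generation 3.
At generation 3 (Njord, Hallvard, Trygve) there are 3 shares of (1/9)/3 = 1/27 each.
Living: Njord, Hallvard, and Trygve — each takes 1/27.

Asgeir 1/9; Brynja 1/3; Hallvard 1/27; Kolbein 1/9; Njord 1/27; Ragna 1/9; Sindre 1/9; Tove 1/9; Trygve 1/27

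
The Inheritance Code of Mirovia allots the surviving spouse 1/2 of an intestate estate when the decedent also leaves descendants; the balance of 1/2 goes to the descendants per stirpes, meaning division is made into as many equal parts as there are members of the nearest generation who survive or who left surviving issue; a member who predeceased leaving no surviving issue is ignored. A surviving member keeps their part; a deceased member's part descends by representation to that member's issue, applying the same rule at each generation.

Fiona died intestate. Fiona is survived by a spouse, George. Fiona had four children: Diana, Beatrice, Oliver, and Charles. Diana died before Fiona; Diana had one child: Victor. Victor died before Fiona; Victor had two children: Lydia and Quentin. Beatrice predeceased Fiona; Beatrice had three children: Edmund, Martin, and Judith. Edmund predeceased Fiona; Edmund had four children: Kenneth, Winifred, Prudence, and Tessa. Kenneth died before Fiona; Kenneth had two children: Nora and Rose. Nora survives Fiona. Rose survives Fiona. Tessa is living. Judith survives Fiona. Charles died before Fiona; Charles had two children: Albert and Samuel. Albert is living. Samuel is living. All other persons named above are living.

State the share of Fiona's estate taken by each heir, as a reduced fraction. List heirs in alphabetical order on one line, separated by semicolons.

George, as surviving spouse, takes 1/2.
The remaining 1/2 passes to Fiona's descendants per stirpes.
The 1/2 is divided into 4 equal shares of 1/8 among Diana, Beatrice, Oliver, Charles.
Diana predeceased; the 1/8 allotted to Diana's branch passes to Diana's issue by representation.
Victor's line is the sole branch at this level, so the full 1/8 passes to Victor's issue by representation.
The 1/8 is divided into 2 equal shares of 1/16 among Lydia, Quentin.
Lydia is living and takes 1/16.
Quentin is living and takes 1/16.
Beatrice predeceased; the 1/8 allotted to Beatrice's branch passes to Beatrice's issue by representation.
The 1/8 is divided into 3 equal shares of 1/24 among Edmund, Martin, Judith.
Edmund predeceased; the 1/24 allotted to Edmund's branch passes to Edmund's issue by representation.
The 1/24 is divided into 4 equal shares of 1/96 among Kenneth, Winifred, Prudence, Tessa.
Kenneth predeceased; the 1/96 allotted to Kenneth's branch passes to Kenneth's issue by representation.
The 1/96 is divided into 2 equal shares of 1/192 among Nora, Rose.
Nora is living and takes 1/192.
Rose is living and takes 1/192.
Winifred is living and takes 1/96.
Prudence is living and takes 1/96.
Tessa is living and takes 1/96.
Martin is living and takes 1/24.
Judith is living and takes 1/24.
Oliver is living and takes 1/8.
Charles predeceased; the 1/8 allotted to Charles's branch passes to Charles's issue by representation.
The 1/8 is divided into 2 equal shares of 1/16 among Albert, Samuel.
Albert is living and takes 1/16.
Samuel is living and takes 1/16.

Albert 1/16; George 1/2; Judith 1/24; Lydia 1/16; Martin 1/24; Nora 1/192; Oliver 1/8; Prudence 1/96; Quentin 1/16; Rose 1/192; Samuel 1/16; Tessa 1/96; Winifred 1/96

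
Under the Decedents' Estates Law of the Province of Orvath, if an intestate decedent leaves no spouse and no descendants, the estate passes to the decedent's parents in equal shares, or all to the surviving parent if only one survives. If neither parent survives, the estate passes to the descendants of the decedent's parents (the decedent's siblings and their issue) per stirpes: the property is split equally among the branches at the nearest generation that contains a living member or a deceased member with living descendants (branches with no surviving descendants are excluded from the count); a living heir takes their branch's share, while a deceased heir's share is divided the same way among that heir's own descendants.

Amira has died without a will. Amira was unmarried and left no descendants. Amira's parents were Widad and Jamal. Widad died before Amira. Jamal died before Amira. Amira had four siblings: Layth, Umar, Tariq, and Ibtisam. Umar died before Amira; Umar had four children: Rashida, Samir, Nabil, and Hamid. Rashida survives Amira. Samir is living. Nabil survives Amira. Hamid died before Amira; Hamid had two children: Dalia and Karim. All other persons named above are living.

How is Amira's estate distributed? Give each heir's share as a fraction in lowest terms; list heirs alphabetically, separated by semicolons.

Dalia 1/32; Ibtisam 1/4; Karim 1/32; Layth 1/4; Nabil 1/16; Rashida 1/16; Samir 1/16; Tariq 1/4

Neither parent survives and there are no descendants, so the estate passes to Amira's siblings and their issue per stirpes.
The estate is divided into 4 equal shares of 1/4 among Layth, Umar, Tariq, Ibtisam.
Layth is living and takes 1/4.
Umar predeceased; the 1/4 allotted to Umar's branch passes to Umar's issue by representation.
The 1/4 is divided into 4 equal shares of 1/16 among Rashida, Samir, Nabil, Hamid.
Rashida is living and takes 1/16.
Samir is living and takes 1/16.
Nabil is living and takes 1/16.
Hamid predeceased; the 1/16 allotted to Hamid's branch passes to Hamid's issue by representation.
The 1/16 is divided into 2 equal shares of 1/32 among Dalia, Karim.
Dalia is living and takes 1/32.
Karim is living and takes 1/32.
Tariq is living and takes 1/4.
Ibtisam is living and takes 1/4.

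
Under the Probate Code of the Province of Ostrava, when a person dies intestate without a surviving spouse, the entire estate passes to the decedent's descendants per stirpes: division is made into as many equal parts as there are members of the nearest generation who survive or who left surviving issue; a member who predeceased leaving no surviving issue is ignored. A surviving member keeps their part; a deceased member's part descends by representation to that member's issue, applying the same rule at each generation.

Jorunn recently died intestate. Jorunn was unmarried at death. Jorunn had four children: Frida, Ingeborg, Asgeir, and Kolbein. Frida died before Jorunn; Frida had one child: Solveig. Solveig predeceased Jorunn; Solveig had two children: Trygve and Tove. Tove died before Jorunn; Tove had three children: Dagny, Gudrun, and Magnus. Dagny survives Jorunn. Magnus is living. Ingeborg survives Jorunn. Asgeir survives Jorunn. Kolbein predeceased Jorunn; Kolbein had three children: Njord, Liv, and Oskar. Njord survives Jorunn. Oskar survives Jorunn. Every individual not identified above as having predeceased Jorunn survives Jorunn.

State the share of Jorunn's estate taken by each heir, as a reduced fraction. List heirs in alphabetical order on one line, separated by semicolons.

Asgeir 1/4; Dagny 1/24; Gudrun 1/24; Ingeborg 1/4; Liv 1/12; Magnus 1/24; Njord 1/12; Oskar 1/12; Trygve 1/8

There is no surviving spouse, so the entire estate passes to Jorunn's descendants per stirpes.
The estate is divided into 4 equal shares of 1/4 among Frida, Ingeborg, Asgeir, Kolbein.
Frida predeceased; the 1/4 allotted to Frida's branch passes to Frida's issue by representation.
Solveig's line is the sole branch at this level, so the full 1/4 passes to Solveig's issue by representation.
The 1/4 is divided into 2 equal shares of 1/8 among Trygve, Tove.
Trygve is living and takes 1/8.
Tove predeceased; the 1/8 allotted to Tove's branch passes to Tove's issue by representation.
The 1/8 is divided into 3 equal shares of 1/24 among Dagny, Gudrun, Magnus.
Dagny is living and takes 1/24.
Gudrun is living and takes 1/24.
Magnus is living and takes 1/24.
Ingeborg is living and takes 1/4.
Asgeir is living and takes 1/4.
Kolbein predeceased; the 1/4 allotted to Kolbein's branch passes to Kolbein's issue by representation.
The 1/4 is divided into 3 equal shares of 1/12 among Njord, Liv, Oskar.
Njord is living and takes 1/12.
Liv is living and takes 1/12.
Oskar is living and takes 1/12.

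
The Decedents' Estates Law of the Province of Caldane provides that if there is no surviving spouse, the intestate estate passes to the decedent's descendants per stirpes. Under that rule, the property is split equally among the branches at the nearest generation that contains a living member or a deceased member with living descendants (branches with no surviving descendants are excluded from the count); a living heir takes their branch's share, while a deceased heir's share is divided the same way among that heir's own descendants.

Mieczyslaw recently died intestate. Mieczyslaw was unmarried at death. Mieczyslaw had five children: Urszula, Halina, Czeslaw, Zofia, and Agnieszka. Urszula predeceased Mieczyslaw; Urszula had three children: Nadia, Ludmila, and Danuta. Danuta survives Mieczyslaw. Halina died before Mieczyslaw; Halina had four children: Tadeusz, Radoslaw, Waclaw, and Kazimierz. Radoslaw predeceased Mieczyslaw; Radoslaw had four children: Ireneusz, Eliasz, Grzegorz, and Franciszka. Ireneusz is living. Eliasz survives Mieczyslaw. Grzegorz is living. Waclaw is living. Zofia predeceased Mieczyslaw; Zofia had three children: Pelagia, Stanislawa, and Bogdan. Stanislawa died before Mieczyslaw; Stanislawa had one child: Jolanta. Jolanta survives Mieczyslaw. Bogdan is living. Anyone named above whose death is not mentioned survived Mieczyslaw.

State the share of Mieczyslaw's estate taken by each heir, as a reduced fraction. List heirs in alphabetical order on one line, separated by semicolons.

There is no surviving spouse, so the entire estate passes to Mieczyslaw's descendants per stirpes.
The estate is divided into 5 equal shares of 1/5 among Urszula, Halina, Czeslaw, Zofia, Agnieszka.
Urszula predeceased; the 1/5 allotted to Urszula's branch passes to Urszula's issue by representation.
The 1/5 is divided into 3 equal shares of 1/15 among Nadia, Ludmila, Danuta.
Nadia is living and takes 1/15.
Ludmila is living and takes 1/15.
Danuta is living and takes 1/15.
Halina predeceased; the 1/5 allotted to Halina's branch passes to Halina's issue by representation.
The 1/5 is divided into 4 equal shares of 1/20 among Tadeusz, Radoslaw, Waclaw, Kazimierz.
Tadeusz is living and takes 1/20.
Radoslaw predeceased; the 1/20 allotted to Radoslaw's branch passes to Radoslaw's issue by representation.
The 1/20 is divided into 4 equal shares of 1/80 among Ireneusz, Eliasz, Grzegorz, Franciszka.
Ireneusz is living and takes 1/80.
Eliasz is living and takes 1/80.
Grzegorz is living and takes 1/80.
Franciszka is living and takes 1/80.
Waclaw is living and takes 1/20.
Kazimierz is living and takes 1/20.
Czeslaw is living and takes 1/5.
Zofia predeceased; the 1/5 allotted to Zofia's branch passes to Zofia's issue by representation.
The 1/5 is divided into 3 equal shares of 1/15 among Pelagia, Stanislawa, Bogdan.
Pelagia is living and takes 1/15.
Stanislawa predeceased; the 1/15 allotted to Stanislawa's branch passes to Stanislawa's issue by representation.
Jolanta is the sole taker at this level and receives the full 1/15.
Bogdan is living and takes 1/15.
Agnieszka is living and takes 1/5.

Agnieszka 1/5; Bogdan 1/15; Czeslaw 1/5; Danuta 1/15; Eliasz 1/80; Franciszka 1/80; Grzegorz 1/80; Ireneusz 1/80; Jolanta 1/15; Kazimierz 1/20; Ludmila 1/15; Nadia 1/15; Pelagia 1/15; Tadeusz 1/20; Waclaw 1/20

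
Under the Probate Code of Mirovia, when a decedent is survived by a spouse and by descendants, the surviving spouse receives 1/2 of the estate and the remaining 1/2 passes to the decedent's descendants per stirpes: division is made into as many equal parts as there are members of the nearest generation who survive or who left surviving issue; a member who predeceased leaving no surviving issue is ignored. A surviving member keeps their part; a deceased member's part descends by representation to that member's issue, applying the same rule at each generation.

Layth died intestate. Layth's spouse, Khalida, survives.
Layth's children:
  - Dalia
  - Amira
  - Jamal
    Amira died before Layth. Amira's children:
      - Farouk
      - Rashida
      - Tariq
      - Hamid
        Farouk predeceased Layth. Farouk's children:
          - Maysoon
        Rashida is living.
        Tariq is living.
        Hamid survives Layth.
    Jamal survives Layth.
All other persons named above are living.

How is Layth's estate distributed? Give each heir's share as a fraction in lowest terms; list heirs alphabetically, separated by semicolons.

Dalia 1/6; Hamid 1/24; Jamal 1/6; Khalida 1/2; Maysoon 1/24; Rashida 1/24; Tariq 1/24

Khalida, as surviving spouse, takes 1/2.
The remaining 1/2 passes to Layth's descendants per stirpes.
The 1/2 is divided into 3 equal shares of 1/6 among Dalia, Amira, Jamal.
Dalia is living and takes 1/6.
Amira predeceased; the 1/6 allotted to Amira's branch passes to Amira's issue by representation.
The 1/6 is divided into 4 equal shares of 1/24 among Farouk, Rashida, Tariq, Hamid.
Farouk predeceased; the 1/24 allotted to Farouk's branch passes to Farouk's issue by representation.
Maysoon is the sole taker at this level and receives the full 1/24.
Rashida is living and takes 1/24.
Tariq is living and takes 1/24.
Hamid is living and takes 1/24.
Jamal is living and takes 1/6.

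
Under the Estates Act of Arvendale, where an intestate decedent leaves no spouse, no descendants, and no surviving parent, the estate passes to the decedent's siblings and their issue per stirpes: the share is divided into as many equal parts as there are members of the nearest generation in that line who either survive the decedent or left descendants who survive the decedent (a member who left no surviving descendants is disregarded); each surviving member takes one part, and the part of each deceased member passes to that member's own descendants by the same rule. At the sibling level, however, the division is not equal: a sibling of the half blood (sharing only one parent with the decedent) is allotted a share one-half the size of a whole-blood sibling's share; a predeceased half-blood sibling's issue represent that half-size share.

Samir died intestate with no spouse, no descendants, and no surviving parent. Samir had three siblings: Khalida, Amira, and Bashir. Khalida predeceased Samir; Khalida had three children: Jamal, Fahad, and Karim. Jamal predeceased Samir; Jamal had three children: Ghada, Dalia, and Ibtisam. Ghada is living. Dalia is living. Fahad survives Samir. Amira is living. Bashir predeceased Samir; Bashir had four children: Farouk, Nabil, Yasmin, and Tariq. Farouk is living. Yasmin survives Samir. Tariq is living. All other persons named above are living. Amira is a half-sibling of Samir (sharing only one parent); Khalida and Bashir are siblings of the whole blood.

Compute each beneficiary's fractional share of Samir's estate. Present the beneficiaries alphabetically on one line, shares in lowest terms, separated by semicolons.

No spouse, descendants, or parent survives, so the estate passes to Samir's siblings per stirpes.
Half-blood siblings count for one-half the weight of whole-blood siblings at the initial division.
Dividing 1 in proportion to weights (total weight 5/2): Khalida (weight 1) → 2/5; Amira (weight 1/2) → 1/5; Bashir (weight 1) → 2/5.
Khalida predeceased; the 2/5 allotted to Khalida's branch passes to Khalida's issue by representation.
The 2/5 is divided into 3 equal shares of 2/15 among Jamal, Fahad, Karim.
Jamal predeceased; the 2/15 allotted to Jamal's branch passes to Jamal's issue by representation.
The 2/15 is divided into 3 equal shares of 2/45 among Ghada, Dalia, Ibtisam.
Ghada is living and takes 2/45.
Dalia is living and takes 2/45.
Ibtisam is living and takes 2/45.
Fahad is living and takes 2/15.
Karim is living and takes 2/15.
Amira is living and takes 1/5.
Bashir predeceased; the 2/5 allotted to Bashir's branch passes to Bashir's issue by representation.
The 2/5 is divided into 4 equal shares of 1/10 among Farouk, Nabil, Yasmin, Tariq.
Farouk is living and takes 1/10.
Nabil is living and takes 1/10.
Yasmin is living and takes 1/10.
Tariq is living and takes 1/10.

Amira 1/5; Dalia 2/45; Fahad 2/15; Farouk 1/10; Ghada 2/45; Ibtisam 2/45; Karim 2/15; Nabil 1/10; Tariq 1/10; Yasmin 1/10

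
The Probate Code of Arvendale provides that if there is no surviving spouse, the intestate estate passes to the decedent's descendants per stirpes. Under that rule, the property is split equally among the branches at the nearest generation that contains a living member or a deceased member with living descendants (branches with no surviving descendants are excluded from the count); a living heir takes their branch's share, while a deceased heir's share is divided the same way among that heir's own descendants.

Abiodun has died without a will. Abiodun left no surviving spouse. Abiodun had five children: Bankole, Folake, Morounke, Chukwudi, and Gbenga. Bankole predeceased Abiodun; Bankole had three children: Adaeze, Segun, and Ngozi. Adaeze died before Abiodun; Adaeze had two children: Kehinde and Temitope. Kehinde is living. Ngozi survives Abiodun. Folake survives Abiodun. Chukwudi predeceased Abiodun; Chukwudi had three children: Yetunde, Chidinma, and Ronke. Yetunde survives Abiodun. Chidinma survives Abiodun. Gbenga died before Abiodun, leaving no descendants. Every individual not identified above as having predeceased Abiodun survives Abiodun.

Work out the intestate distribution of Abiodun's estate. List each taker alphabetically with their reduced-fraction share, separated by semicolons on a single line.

Chidinma 1/12; Folake 1/4; Kehinde 1/24; Morounke 1/4; Ngozi 1/12; Ronke 1/12; Segun 1/12; Temitope 1/24; Yetunde 1/12

There is no surviving spouse, so the entire estate passes to Abiodun's descendants per stirpes.
Gbenga left no surviving issue, so that branch lapses and is disregarded.
The estate is divided into 4 equal shares of 1/4 among Bankole, Folake, Morounke, Chukwudi.
Bankole predeceased; the 1/4 allotted to Bankole's branch passes to Bankole's issue by representation.
The 1/4 is divided into 3 equal shares of 1/12 among Adaeze, Segun, Ngozi.
Adaeze predeceased; the 1/12 allotted to Adaeze's branch passes to Adaeze's issue by representation.
The 1/12 is divided into 2 equal shares of 1/24 among Kehinde, Temitope.
Kehinde is living and takes 1/24.
Temitope is living and takes 1/24.
Segun is living and takes 1/12.
Ngozi is living and takes 1/12.
Folake is living and takes 1/4.
Morounke is living and takes 1/4.
Chukwudi predeceased; the 1/4 allotted to Chukwudi's branch passes to Chukwudi's issue by representation.
The 1/4 is divided into 3 equal shares of 1/12 among Yetunde, Chidinma, Ronke.
Yetunde is living and takes 1/12.
Chidinma is living and takes 1/12.
Ronke is living and takes 1/12.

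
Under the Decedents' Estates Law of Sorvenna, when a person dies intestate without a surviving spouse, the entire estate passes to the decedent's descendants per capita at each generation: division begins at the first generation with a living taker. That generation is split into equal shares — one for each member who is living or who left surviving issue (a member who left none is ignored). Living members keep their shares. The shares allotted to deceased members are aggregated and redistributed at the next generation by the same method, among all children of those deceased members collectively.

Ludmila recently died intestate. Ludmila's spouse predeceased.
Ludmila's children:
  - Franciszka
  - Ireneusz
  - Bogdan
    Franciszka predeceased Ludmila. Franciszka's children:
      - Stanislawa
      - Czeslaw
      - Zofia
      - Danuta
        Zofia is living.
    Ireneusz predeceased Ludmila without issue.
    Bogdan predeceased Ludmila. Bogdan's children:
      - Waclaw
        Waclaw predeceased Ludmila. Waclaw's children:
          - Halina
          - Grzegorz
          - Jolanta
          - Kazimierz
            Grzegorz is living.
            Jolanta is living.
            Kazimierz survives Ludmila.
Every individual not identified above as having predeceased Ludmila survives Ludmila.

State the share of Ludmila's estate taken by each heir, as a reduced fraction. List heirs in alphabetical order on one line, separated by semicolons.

There is no surviving spouse, so the entire estate passes to Ludmila's descendants per capita at each generation.
No one at generation 1 (Franciszka, Bogdan) is living; moving to the next generation.
At generation 2 (Stanislawa, Czeslaw, Zofia, Danuta, Waclaw) there are 5 shares of (1)/5 = 1/5 each.
Living: Stanislawa, Czeslaw, Zofia, and Danuta — each takes 1/5.
Deceased: Waclaw. That 1/5 share is carried to generation 3.
At generation 3 (Halina, Grzegorz, Jolanta, Kazimierz) there are 4 shares of (1/5)/4 = 1/20 each.
Living: Halina, Grzegorz, Jolanta, and Kazimierz — each takes 1/20.

Czeslaw 1/5; Danuta 1/5; Grzegorz 1/20; Halina 1/20; Jolanta 1/20; Kazimierz 1/20; Stanislawa 1/5; Zofia 1/5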